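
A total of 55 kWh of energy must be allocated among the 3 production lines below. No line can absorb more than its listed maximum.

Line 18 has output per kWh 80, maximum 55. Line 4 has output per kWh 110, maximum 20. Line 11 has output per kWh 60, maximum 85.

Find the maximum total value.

5000

Highest output per kWh first: Line 4 110 > Line 18 80 > Line 11 60.
Give Line 4 20 to hit its cap of 20 ; 35 left.
Line 18 has room for 55 but only 35 remain, so it gets 35.
Total = 80×35 + 110×20 = 5000.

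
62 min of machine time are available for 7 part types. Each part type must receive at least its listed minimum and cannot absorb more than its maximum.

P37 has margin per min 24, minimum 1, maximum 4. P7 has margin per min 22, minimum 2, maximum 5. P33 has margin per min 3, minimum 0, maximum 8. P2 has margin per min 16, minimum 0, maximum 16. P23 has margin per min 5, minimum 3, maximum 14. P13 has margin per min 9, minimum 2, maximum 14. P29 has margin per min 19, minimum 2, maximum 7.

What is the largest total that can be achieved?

Meeting every minimum uses 1+2+0+0+3+2+2 = 10 min, leaving 52.
Highest margin per min first: P37 24 > P7 22 > P29 19 > P2 16 > P13 9 > P23 5 > P33 3.
Give P37 3 more to hit its cap of 4 ; 49 left.
P7: +3 to 5 (cap) ; 46 left.
P29 takes 5 more to reach its cap of 7 ; 41 left.
P2: +16 to 16 (cap) ; 25 left.
P13: +12 to 14 (cap) ; 13 left.
P23: +11 to 14 (cap) ; 2 left.
P33: +2 (room for 8) → 2. Pool exhausted.
Total = 24×4 + 22×5 + 3×2 + 16×16 + 5×14 + 9×14 + 19×7 = 797.

797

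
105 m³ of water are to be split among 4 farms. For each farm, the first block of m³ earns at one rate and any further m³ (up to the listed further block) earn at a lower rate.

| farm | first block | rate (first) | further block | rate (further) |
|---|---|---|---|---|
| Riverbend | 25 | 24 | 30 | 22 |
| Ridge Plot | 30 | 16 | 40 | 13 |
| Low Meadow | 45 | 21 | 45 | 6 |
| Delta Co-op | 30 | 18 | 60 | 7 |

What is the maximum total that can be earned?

Treat each block as its own option and order by rate: Riverbend/tier1 24 > Riverbend/tier2 22 > Low Meadow/tier1 21 > Delta Co-op/tier1 18 > Ridge Plot/tier1 16 > Ridge Plot/tier2 13 > Delta Co-op/tier2 7 > Low Meadow/tier2 6.
Riverbend tier1 at 24: fill all 25 → 80 left.
Fill Riverbend tier2 block (30 at 22) → 50 left.
Low Meadow/tier1 (21): +45 → 5 left.
5 remain; put them into Delta Co-op tier1 at 18.
Total = 24×25 + 22×30 + 21×45 + 18×5 = 2295.

2295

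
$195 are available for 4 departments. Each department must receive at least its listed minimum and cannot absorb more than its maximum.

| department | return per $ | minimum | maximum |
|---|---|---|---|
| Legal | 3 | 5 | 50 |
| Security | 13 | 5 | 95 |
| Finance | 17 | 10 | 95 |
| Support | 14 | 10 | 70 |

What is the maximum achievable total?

2935

Meeting every minimum uses 5+5+10+10 = 30 $, leaving 165.
Order the departments by return per $: Finance 17 > Support 14 > Security 13 > Legal 3.
Finance takes 85 more to reach its cap of 95 → 80 left.
Support: +60 to 70 (cap) → 20 left.
Security: +20 (room for 90) → 25. Pool exhausted.
Total = 3×5 + 13×25 + 17×95 + 14×70 = 2935.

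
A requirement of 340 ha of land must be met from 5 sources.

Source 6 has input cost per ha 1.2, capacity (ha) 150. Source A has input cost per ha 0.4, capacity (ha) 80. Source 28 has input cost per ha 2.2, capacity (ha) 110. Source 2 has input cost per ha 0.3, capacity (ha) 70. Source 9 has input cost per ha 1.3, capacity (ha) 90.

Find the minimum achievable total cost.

Cheapest first:
Source 2 (0.3): use full 70 ; 270 ha to go.
Source A at 0.4: take all 80 ha ; 190 still needed.
Take 150 from Source 6 at 1.2 ; need 40 more.
Source 9 at 1.3: take 40 of its 90 ; requirement met.
Source 28: unused.
Cost = 70×0.3 + 80×0.4 + 150×1.2 + 40×1.3 = 285.

285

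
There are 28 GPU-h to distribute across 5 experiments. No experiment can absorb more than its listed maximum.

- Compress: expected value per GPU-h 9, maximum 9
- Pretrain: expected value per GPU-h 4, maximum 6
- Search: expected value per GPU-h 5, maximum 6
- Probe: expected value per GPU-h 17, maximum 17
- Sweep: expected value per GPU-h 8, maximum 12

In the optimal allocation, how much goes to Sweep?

2

Rank by expected value per GPU-h: Probe 17 > Compress 9 > Sweep 8 > Search 5 > Pretrain 4.
Probe takes 17 to reach its cap of 17 — 11 left.
Compress takes 9 to reach its cap of 9 — 2 left.
Sweep has room for 12 but only 2 remain, so it gets 2.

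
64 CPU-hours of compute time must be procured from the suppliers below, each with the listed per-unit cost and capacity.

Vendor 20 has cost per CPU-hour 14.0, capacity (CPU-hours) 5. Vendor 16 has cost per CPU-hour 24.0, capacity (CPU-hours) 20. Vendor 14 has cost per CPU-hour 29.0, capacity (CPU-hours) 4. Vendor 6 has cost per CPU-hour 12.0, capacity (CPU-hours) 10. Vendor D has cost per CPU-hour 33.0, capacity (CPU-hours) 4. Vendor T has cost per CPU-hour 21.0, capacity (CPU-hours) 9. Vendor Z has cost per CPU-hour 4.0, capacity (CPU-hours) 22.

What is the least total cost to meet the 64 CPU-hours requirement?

Fill from the cheapest supplier first.
Take 22 from Vendor Z at 4.0 ; need 42 more.
Take 10 from Vendor 6 at 12.0 ; need 32 more.
Vendor 20 at 14.0: take all 5 CPU-hours ; 27 still needed.
Take 9 from Vendor T at 21.0 ; need 18 more.
Take 18 from Vendor 16 at 24.0 to finish.
Vendor 14, Vendor D: unused.
Cost = 22×4.0 + 10×12.0 + 5×14.0 + 9×21.0 + 18×24.0 = 899.

899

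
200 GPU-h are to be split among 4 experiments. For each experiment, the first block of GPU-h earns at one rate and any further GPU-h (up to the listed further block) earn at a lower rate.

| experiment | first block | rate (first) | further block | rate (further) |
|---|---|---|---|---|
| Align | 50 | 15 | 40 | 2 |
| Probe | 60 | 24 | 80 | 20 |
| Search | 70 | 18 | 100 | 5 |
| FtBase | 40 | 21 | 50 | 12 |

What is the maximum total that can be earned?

4240

Order all 8 blocks by rate: Probe/first 24 > FtBase/first 21 > Probe/second 20 > Search/first 18 > Align/first 15 > FtBase/second 12 > Search/second 5 > Align/second 2.
Fill Probe first block (60 at 24) ; 140 left.
FtBase first at 21: fill all 40 ; 100 left.
Fill Probe second block (80 at 20) ; 20 left.
Search first at 18: only 20 left, fill 20.
Total = 24×60 + 21×40 + 20×80 + 18×20 = 4240.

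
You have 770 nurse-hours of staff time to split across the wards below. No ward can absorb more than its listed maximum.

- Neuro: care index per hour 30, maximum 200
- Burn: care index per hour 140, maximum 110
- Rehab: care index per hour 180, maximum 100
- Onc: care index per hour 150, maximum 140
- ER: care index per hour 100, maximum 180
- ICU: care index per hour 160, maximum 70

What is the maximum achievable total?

Order the wards by care index per hour: Rehab 180 > ICU 160 > Onc 150 > Burn 140 > ER 100 > Neuro 30.
Rehab takes 100 to reach its cap of 100 — 670 left.
ICU: +70 to 70 (cap) — 600 left.
Onc: +140 to 140 (cap) — 460 left.
Burn takes 110 to reach its cap of 110 — 350 left.
Give ER 180 to hit its cap of 180 — 170 left.
Only 170 left; Neuro takes them to reach 170.
Total = 30×170 + 140×110 + 180×100 + 150×140 + 100×180 + 160×70 = 88700.

88700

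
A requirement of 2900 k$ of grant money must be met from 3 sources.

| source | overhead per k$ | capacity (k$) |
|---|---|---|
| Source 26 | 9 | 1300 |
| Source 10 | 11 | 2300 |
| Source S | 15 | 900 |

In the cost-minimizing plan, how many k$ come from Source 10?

Fill from the cheapest source first.
Source 26 (9): use full 1300 — 1600 k$ to go.
Source 10 at 11: take 1600 of its 2300 — requirement met.
Source S: unused.

1600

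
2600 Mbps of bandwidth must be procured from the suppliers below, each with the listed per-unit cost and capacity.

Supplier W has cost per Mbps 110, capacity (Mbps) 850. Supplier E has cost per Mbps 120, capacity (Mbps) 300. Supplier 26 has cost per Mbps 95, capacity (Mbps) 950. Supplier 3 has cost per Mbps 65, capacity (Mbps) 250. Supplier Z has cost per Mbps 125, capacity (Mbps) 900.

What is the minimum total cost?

267250

Cheapest first:
Supplier 3 at 65: take all 250 Mbps → 2350 still needed.
Take 950 from Supplier 26 at 95 → need 1400 more.
Supplier W at 110: take all 850 Mbps → 550 still needed.
Supplier E (120): use full 300 → 250 Mbps to go.
Take 250 from Supplier Z at 125 to finish.
Cost = 250×65 + 950×95 + 850×110 + 300×120 + 250×125 = 267250.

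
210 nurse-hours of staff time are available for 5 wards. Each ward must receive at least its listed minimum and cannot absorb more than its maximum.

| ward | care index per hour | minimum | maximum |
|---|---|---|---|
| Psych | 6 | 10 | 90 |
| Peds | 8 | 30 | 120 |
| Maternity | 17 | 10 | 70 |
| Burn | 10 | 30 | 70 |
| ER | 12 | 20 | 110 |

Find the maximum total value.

Meeting every minimum uses 10+30+10+30+20 = 100 nurse-hours, leaving 110.
Highest care index per hour first: Maternity 17 > ER 12 > Burn 10 > Peds 8 > Psych 6.
Maternity takes 60 more to reach its cap of 70 → 50 left.
ER: +50 (room for 90) → 70. Pool exhausted.
Total = 6×10 + 8×30 + 17×70 + 10×30 + 12×70 = 2630.

2630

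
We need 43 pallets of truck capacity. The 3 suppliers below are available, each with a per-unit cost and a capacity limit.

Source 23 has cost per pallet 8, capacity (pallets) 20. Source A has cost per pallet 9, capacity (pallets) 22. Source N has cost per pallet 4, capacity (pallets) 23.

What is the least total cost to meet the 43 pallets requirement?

252

Cheapest first:
Source N (4): use full 23 ; 20 pallets to go.
Take 20 from Source 23 at 8 ; need 0 more.
Source A: unused.
Cost = 23×4 + 20×8 = 252.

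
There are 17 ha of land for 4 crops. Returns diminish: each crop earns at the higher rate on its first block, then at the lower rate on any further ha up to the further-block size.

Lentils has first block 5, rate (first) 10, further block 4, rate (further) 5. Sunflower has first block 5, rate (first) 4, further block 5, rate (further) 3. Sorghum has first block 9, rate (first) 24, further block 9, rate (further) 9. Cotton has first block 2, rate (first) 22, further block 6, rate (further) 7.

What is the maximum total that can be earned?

319

Order all 8 blocks by rate: Sorghum/tier1 24 > Cotton/tier1 22 > Lentils/tier1 10 > Sorghum/tier2 9 > Cotton/tier2 7 > Lentils/tier2 5 > Sunflower/tier1 4 > Sunflower/tier2 3.
Fill Sorghum tier1 block (9 at 24) ; 8 left.
Fill Cotton tier1 block (2 at 22) ; 6 left.
Lentils/tier1 (10): +5 ; 1 left.
Sorghum/tier2: +1 of 9 at 9; pool empty.
Total = 24×9 + 22×2 + 10×5 + 9×1 = 319.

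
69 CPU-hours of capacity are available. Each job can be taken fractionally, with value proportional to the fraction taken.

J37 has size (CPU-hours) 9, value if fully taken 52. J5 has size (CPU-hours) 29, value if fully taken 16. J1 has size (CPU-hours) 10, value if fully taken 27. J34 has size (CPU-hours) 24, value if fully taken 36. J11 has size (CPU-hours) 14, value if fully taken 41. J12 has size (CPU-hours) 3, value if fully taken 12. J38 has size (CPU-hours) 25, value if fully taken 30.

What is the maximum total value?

178.8

Sort by value density: J37 52/9≈5.78, J12 12/3≈4, J11 41/14≈2.93, J1 27/10≈2.7, J34 36/24≈1.5, J38 30/25≈1.2, J5 16/29≈0.552.
J37: take in full, 9 CPU-hours for value 52 → 60 left.
Take all of J12 (3 CPU-hours, value 12) → 57 CPU-hours left.
J11: take in full, 14 CPU-hours for value 41 → 43 left.
All 10 CPU-hours of J1 fit (value 27) → 33 remain.
Take all of J34 (24 CPU-hours, value 36) → 9 CPU-hours left.
Fill the last 9 CPU-hours with part of J38: 9/25 of it earns 10.8.
Total value = 178.8.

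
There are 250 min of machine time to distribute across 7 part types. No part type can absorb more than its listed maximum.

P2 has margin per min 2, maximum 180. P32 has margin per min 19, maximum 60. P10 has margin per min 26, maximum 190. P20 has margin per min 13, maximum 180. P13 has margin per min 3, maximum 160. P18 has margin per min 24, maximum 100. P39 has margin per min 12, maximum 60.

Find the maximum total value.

6380

Rank by margin per min: P10 26 > P18 24 > P32 19 > P20 13 > P39 12 > P13 3 > P2 2.
P10 takes 190 to reach its cap of 190 — 60 left.
P18: +60 (room for 100) → 60. Pool exhausted.
Total = 26×190 + 24×60 = 6380.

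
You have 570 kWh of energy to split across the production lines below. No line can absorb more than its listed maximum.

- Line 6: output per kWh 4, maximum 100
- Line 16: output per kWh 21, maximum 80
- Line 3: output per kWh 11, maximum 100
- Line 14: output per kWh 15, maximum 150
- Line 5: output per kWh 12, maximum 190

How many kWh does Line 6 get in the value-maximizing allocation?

50

Order the production lines by output per kWh: Line 16 21 > Line 14 15 > Line 5 12 > Line 3 11 > Line 6 4.
Line 16 takes 80 to reach its cap of 80 → 490 left.
Line 14: +150 to 150 (cap) → 340 left.
Line 5 takes 190 to reach its cap of 190 → 150 left.
Give Line 3 100 to hit its cap of 100 → 50 left.
Only 50 left; Line 6 takes them to reach 50.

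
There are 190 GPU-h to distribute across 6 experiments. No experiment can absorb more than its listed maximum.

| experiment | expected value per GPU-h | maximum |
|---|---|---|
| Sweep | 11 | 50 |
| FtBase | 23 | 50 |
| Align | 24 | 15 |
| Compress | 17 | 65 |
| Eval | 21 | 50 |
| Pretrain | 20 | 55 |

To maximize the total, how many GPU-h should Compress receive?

20

Rank by expected value per GPU-h: Align 24 > FtBase 23 > Eval 21 > Pretrain 20 > Compress 17 > Sweep 11.
Give Align 15 to hit its cap of 15 — 175 left.
FtBase takes 50 to reach its cap of 50 — 125 left.
Eval takes 50 to reach its cap of 50 — 75 left.
Give Pretrain 55 to hit its cap of 55 — 20 left.
Compress: +20 (room for 65) → 20. Pool exhausted.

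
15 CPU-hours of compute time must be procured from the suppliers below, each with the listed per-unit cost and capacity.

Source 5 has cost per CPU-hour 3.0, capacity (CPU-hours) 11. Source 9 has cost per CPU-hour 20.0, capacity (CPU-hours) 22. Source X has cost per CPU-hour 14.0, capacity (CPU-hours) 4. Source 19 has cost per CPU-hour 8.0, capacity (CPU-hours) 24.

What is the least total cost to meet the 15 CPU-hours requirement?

Fill from the cheapest supplier first.
Source 5 (3.0): use full 11 ; 4 CPU-hours to go.
Source 19 (8.0): take the remaining 4 ; done.
Source X, Source 9: unused.
Cost = 11×3.0 + 4×8.0 = 65.

65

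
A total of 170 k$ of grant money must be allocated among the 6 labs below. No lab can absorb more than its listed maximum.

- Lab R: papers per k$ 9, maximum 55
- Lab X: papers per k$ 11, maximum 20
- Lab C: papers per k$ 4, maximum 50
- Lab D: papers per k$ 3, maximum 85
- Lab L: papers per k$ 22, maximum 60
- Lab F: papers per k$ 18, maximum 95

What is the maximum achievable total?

Highest papers per k$ first: Lab L 22 > Lab F 18 > Lab X 11 > Lab R 9 > Lab C 4 > Lab D 3.
Give Lab L 60 to hit its cap of 60 ; 110 left.
Give Lab F 95 to hit its cap of 95 ; 15 left.
Lab X: +15 (room for 20) → 15. Pool exhausted.
Total = 11×15 + 22×60 + 18×95 = 3195.

3195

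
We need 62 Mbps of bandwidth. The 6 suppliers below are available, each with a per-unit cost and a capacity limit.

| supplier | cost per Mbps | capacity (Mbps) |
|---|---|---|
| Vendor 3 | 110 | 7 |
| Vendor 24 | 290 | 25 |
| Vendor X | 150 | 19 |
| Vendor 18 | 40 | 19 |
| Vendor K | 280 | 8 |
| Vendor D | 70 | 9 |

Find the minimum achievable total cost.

Use suppliers in increasing cost order.
Vendor 18 at 40: take all 19 Mbps ; 43 still needed.
Take 9 from Vendor D at 70 ; need 34 more.
Take 7 from Vendor 3 at 110 ; need 27 more.
Take 19 from Vendor X at 150 ; need 8 more.
Vendor K at 280: take all 8 Mbps ; 0 still needed.
Vendor 24: unused.
Cost = 19×40 + 9×70 + 7×110 + 19×150 + 8×280 = 7250.

7250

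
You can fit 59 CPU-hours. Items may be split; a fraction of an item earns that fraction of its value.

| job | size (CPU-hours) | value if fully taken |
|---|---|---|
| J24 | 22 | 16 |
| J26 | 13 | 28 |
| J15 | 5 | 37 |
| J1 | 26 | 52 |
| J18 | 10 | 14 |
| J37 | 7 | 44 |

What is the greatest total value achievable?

Rank by value-to-size ratio: J15 37/5≈7.4, J37 44/7≈6.29, J26 28/13≈2.15, J1 52/26≈2, J18 14/10≈1.4, J24 16/22≈0.727.
Take all of J15 (5 CPU-hours, value 37) → 54 CPU-hours left.
Take all of J37 (7 CPU-hours, value 44) → 47 CPU-hours left.
Take all of J26 (13 CPU-hours, value 28) → 34 CPU-hours left.
All 26 CPU-hours of J1 fit (value 52) → 8 remain.
Fill the last 8 CPU-hours with part of J18: 8/10 of it earns 11.2.
Total value = 172.2.

172.2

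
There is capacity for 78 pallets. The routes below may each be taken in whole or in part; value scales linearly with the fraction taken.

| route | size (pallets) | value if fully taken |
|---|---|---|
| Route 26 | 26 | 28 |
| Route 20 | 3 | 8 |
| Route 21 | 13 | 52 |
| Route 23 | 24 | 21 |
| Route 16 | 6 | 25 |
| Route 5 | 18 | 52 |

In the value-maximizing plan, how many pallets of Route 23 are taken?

Best value per unit of size first: Route 16 25/6≈4.17, Route 21 52/13≈4, Route 5 52/18≈2.89, Route 20 8/3≈2.67, Route 26 28/26≈1.08, Route 23 21/24≈0.875.
All 6 pallets of Route 16 fit (value 25) ; 72 remain.
All 13 pallets of Route 21 fit (value 52) ; 59 remain.
Take all of Route 5 (18 pallets, value 52) ; 41 pallets left.
All 3 pallets of Route 20 fit (value 8) ; 38 remain.
Take all of Route 26 (26 pallets, value 28) ; 12 pallets left.
Fill the last 12 pallets with part of Route 23: 12/24 of it earns 10.5.

12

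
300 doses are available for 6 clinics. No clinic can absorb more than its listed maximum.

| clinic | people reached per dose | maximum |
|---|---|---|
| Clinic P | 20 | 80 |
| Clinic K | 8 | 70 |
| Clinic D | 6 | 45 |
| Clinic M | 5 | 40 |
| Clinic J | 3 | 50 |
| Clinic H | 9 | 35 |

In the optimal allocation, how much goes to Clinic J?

Order the clinics by people reached per dose: Clinic P 20 > Clinic H 9 > Clinic K 8 > Clinic D 6 > Clinic M 5 > Clinic J 3.
Clinic P takes 80 to reach its cap of 80 → 220 left.
Clinic H takes 35 to reach its cap of 35 → 185 left.
Clinic K: +70 to 70 (cap) → 115 left.
Give Clinic D 45 to hit its cap of 45 → 70 left.
Clinic M: +40 to 40 (cap) → 30 left.
Clinic J: +30 (room for 50) → 30. Pool exhausted.

30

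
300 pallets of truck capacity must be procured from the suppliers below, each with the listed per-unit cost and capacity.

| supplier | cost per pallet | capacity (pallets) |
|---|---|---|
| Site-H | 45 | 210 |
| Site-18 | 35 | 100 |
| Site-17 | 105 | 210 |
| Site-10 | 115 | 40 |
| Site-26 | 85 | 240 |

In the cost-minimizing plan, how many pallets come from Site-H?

200

Fill from the cheapest supplier first.
Site-18 (35): use full 100 → 200 pallets to go.
Take 200 from Site-H at 45 to finish.
Site-26, Site-17, Site-10: unused.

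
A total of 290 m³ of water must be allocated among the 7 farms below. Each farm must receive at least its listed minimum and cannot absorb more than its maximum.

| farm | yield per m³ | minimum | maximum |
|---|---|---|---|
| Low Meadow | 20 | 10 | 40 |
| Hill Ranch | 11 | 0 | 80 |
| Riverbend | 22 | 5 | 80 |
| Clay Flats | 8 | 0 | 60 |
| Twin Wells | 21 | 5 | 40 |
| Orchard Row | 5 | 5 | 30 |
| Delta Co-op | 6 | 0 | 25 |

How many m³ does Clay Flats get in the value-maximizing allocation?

45

Meeting every minimum uses 10+0+5+0+5+5+0 = 25 m³, leaving 265.
Rank by yield per m³: Riverbend 22 > Twin Wells 21 > Low Meadow 20 > Hill Ranch 11 > Clay Flats 8 > Delta Co-op 6 > Orchard Row 5.
Riverbend takes 75 more to reach its cap of 80 → 190 left.
Give Twin Wells 35 more to hit its cap of 40 → 155 left.
Low Meadow: +30 to 40 (cap) → 125 left.
Hill Ranch: +80 to 80 (cap) → 45 left.
Clay Flats has room for 60 more but only 45 remain, so it gets 45.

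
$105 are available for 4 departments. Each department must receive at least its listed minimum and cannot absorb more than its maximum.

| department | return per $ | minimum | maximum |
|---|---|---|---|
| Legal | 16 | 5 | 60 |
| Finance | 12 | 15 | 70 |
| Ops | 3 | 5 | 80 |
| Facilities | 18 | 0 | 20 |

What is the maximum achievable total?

1575

Meeting every minimum uses 5+15+5+0 = 25 $, leaving 80.
Rank by return per $: Facilities 18 > Legal 16 > Finance 12 > Ops 3.
Facilities takes 20 more to reach its cap of 20 → 60 left.
Give Legal 55 more to hit its cap of 60 → 5 left.
Only 5 left; Finance takes them to reach 20.
Total = 16×60 + 12×20 + 3×5 + 18×20 = 1575.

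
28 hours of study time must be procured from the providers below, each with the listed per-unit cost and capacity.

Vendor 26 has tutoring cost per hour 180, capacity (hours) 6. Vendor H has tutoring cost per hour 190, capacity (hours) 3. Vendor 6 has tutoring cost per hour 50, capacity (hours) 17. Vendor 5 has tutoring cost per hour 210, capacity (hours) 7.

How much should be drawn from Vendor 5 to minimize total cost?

2

Fill from the cheapest provider first.
Vendor 6 (50): use full 17 — 11 hours to go.
Vendor 26 at 180: take all 6 hours — 5 still needed.
Take 3 from Vendor H at 190 — need 2 more.
Vendor 5 at 210: take 2 of its 7 — requirement met.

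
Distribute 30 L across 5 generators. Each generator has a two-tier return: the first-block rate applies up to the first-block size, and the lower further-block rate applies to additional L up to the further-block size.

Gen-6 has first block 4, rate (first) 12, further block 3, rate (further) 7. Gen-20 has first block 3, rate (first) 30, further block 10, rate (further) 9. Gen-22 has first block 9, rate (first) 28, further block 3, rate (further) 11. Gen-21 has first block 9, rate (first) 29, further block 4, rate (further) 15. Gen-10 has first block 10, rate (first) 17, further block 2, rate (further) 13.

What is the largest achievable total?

Rank every tier by rate: Gen-20/tier1 30 > Gen-21/tier1 29 > Gen-22/tier1 28 > Gen-10/tier1 17 > Gen-21/tier2 15 > Gen-10/tier2 13 > Gen-6/tier1 12 > Gen-22/tier2 11 > Gen-20/tier2 9 > Gen-6/tier2 7.
Gen-20/tier1 (30): +3 → 27 left.
Fill Gen-21 tier1 block (9 at 29) → 18 left.
Gen-22 tier1 at 28: fill all 9 → 9 left.
9 remain; put them into Gen-10 tier1 at 17.
Total = 30×3 + 29×9 + 28×9 + 17×9 = 756.

756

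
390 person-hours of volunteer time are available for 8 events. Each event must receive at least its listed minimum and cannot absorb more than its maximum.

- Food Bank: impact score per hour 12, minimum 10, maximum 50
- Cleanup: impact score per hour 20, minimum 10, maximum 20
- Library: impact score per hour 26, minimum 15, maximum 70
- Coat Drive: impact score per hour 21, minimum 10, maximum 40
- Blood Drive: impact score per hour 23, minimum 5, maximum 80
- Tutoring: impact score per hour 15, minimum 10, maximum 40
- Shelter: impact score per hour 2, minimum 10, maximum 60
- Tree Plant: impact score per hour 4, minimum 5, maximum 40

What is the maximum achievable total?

Meeting every minimum uses 10+10+15+10+5+10+10+5 = 75 person-hours, leaving 315.
Highest impact score per hour first: Library 26 > Blood Drive 23 > Coat Drive 21 > Cleanup 20 > Tutoring 15 > Food Bank 12 > Tree Plant 4 > Shelter 2.
Library: +55 to 70 (cap) — 260 left.
Give Blood Drive 75 more to hit its cap of 80 — 185 left.
Coat Drive takes 30 more to reach its cap of 40 — 155 left.
Cleanup: +10 to 20 (cap) — 145 left.
Tutoring takes 30 more to reach its cap of 40 — 115 left.
Give Food Bank 40 more to hit its cap of 50 — 75 left.
Give Tree Plant 35 more to hit its cap of 40 — 40 left.
Shelter: +40 (room for 50) → 50. Pool exhausted.
Total = 12×50 + 20×20 + 26×70 + 21×40 + 23×80 + 15×40 + 2×50 + 4×40 = 6360.

6360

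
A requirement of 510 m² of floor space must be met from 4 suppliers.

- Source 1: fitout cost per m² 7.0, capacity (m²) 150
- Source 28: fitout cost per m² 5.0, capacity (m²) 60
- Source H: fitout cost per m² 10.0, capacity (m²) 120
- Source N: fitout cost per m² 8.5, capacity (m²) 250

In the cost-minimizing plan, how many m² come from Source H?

Fill from the cheapest supplier first.
Take 60 from Source 28 at 5.0 — need 450 more.
Take 150 from Source 1 at 7.0 — need 300 more.
Take 250 from Source N at 8.5 — need 50 more.
Source H (10.0): take the remaining 50 — done.

50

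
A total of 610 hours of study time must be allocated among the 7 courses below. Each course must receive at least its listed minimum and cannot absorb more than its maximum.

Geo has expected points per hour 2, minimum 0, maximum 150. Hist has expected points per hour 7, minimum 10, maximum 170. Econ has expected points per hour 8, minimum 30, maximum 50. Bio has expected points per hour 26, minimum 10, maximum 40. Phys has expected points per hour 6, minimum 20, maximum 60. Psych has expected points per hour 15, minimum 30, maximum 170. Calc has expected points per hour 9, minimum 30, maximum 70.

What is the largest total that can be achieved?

6270

Meeting every minimum uses 0+10+30+10+20+30+30 = 130 hours, leaving 480.
Order the courses by expected points per hour: Bio 26 > Psych 15 > Calc 9 > Econ 8 > Hist 7 > Phys 6 > Geo 2.
Bio takes 30 more to reach its cap of 40 ; 450 left.
Give Psych 140 more to hit its cap of 170 ; 310 left.
Calc takes 40 more to reach its cap of 70 ; 270 left.
Econ: +20 to 50 (cap) ; 250 left.
Hist takes 160 more to reach its cap of 170 ; 90 left.
Phys takes 40 more to reach its cap of 60 ; 50 left.
Geo: +50 (room for 150) → 50. Pool exhausted.
Total = 2×50 + 7×170 + 8×50 + 26×40 + 6×60 + 15×170 + 9×70 = 6270.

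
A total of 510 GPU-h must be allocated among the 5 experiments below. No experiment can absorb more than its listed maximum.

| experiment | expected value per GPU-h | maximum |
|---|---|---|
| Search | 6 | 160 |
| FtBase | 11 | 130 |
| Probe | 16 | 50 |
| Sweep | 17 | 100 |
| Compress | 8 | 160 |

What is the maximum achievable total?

Order the experiments by expected value per GPU-h: Sweep 17 > Probe 16 > FtBase 11 > Compress 8 > Search 6.
Sweep takes 100 to reach its cap of 100 → 410 left.
Probe: +50 to 50 (cap) → 360 left.
FtBase: +130 to 130 (cap) → 230 left.
Compress takes 160 to reach its cap of 160 → 70 left.
Only 70 left; Search takes them to reach 70.
Total = 6×70 + 11×130 + 16×50 + 17×100 + 8×160 = 5630.

5630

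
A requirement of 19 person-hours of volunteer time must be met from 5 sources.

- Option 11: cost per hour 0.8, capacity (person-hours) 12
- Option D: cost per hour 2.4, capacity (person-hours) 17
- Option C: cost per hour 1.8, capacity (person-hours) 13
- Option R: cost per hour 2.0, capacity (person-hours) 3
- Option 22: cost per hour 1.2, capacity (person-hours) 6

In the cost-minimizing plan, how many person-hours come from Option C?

1

Fill from the cheapest source first.
Option 11 at 0.8: take all 12 person-hours ; 7 still needed.
Take 6 from Option 22 at 1.2 ; need 1 more.
Option C (1.8): take the remaining 1 ; done.
Option R, Option D: unused.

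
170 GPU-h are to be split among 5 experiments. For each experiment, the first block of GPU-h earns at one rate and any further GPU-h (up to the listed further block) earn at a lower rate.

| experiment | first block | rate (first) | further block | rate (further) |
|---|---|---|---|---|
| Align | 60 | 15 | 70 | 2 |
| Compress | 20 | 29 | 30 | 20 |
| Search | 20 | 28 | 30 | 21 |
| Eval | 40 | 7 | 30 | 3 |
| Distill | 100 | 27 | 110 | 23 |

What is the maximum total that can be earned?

4530

Order all 10 blocks by rate: Compress/T1 29 > Search/T1 28 > Distill/T1 27 > Distill/T2 23 > Search/T2 21 > Compress/T2 20 > Align/T1 15 > Eval/T1 7 > Eval/T2 3 > Align/T2 2.
Fill Compress T1 block (20 at 29) ; 150 left.
Search/T1 (28): +20 ; 130 left.
Distill/T1 (27): +100 ; 30 left.
Distill T2 at 23: only 30 left, fill 30.
Total = 29×20 + 28×20 + 27×100 + 23×30 = 4530.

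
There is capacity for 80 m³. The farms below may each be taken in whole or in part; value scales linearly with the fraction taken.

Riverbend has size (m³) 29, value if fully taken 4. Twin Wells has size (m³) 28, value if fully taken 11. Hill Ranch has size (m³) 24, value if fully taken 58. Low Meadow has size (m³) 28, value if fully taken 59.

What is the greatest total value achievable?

128

Rank by value-to-size ratio: Hill Ranch 58/24≈2.42, Low Meadow 59/28≈2.11, Twin Wells 11/28≈0.393, Riverbend 4/29≈0.138.
Take all of Hill Ranch (24 m³, value 58) → 56 m³ left.
Low Meadow: take in full, 28 m³ for value 59 → 28 left.
Take all of Twin Wells (28 m³, value 11) → 0 m³ left.
Total value = 128.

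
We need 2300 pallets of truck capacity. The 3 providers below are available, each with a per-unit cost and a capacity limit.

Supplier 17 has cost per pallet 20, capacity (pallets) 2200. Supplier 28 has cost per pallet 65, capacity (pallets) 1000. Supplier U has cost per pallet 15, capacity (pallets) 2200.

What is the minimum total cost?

Fill from the cheapest provider first.
Take 2200 from Supplier U at 15 ; need 100 more.
Supplier 17 at 20: take 100 of its 2200 ; requirement met.
Supplier 28: unused.
Cost = 2200×15 + 100×20 = 35000.

35000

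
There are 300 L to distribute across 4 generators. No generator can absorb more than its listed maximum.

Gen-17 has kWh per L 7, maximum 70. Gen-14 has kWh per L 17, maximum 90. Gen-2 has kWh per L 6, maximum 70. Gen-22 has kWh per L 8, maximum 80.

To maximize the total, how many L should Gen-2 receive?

60

Rank by kWh per L: Gen-14 17 > Gen-22 8 > Gen-17 7 > Gen-2 6.
Give Gen-14 90 to hit its cap of 90 ; 210 left.
Gen-22 takes 80 to reach its cap of 80 ; 130 left.
Gen-17 takes 70 to reach its cap of 70 ; 60 left.
Only 60 left; Gen-2 takes them to reach 60.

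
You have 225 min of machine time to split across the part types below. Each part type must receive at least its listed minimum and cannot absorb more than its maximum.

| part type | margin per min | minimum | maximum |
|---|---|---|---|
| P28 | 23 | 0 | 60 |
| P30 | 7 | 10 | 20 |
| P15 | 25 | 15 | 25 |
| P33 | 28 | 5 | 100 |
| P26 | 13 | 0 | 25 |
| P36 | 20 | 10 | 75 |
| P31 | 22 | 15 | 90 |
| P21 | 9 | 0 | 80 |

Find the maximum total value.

Meeting every minimum uses 0+10+15+5+0+10+15+0 = 55 min, leaving 170.
Order the part types by margin per min: P33 28 > P15 25 > P28 23 > P31 22 > P36 20 > P26 13 > P21 9 > P30 7.
P33: +95 to 100 (cap) ; 75 left.
Give P15 10 more to hit its cap of 25 ; 65 left.
P28 takes 60 more to reach its cap of 60 ; 5 left.
Only 5 left; P31 takes them to reach 20.
Total = 23×60 + 7×10 + 25×25 + 28×100 + 20×10 + 22×20 = 5515.

5515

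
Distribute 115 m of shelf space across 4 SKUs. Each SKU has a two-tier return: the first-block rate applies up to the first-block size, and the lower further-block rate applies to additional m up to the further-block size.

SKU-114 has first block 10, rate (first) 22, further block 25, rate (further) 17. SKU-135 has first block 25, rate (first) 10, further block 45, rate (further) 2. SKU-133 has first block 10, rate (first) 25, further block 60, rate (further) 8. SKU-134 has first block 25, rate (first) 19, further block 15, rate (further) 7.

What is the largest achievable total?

1780

Treat each block as its own option and order by rate: SKU-133/first 25 > SKU-114/first 22 > SKU-134/first 19 > SKU-114/second 17 > SKU-135/first 10 > SKU-133/second 8 > SKU-134/second 7 > SKU-135/second 2.
SKU-133/first (25): +10 → 105 left.
Fill SKU-114 first block (10 at 22) → 95 left.
SKU-134/first (19): +25 → 70 left.
Fill SKU-114 second block (25 at 17) → 45 left.
SKU-135 first at 10: fill all 25 → 20 left.
20 remain; put them into SKU-133 second at 8.
Total = 25×10 + 22×10 + 19×25 + 17×25 + 10×25 + 8×20 = 1780.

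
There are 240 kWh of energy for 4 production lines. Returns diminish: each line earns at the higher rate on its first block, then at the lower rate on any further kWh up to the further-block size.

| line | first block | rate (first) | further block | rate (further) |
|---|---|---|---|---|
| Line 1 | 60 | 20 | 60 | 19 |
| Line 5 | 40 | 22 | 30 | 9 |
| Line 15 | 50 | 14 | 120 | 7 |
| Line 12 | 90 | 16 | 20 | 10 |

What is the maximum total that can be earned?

Order all 8 blocks by rate: Line 5/first 22 > Line 1/first 20 > Line 1/second 19 > Line 12/first 16 > Line 15/first 14 > Line 12/second 10 > Line 5/second 9 > Line 15/second 7.
Line 5 first at 22: fill all 40 ; 200 left.
Line 1 first at 20: fill all 60 ; 140 left.
Line 1 second at 19: fill all 60 ; 80 left.
Line 12 first at 16: only 80 left, fill 80.
Total = 22×40 + 20×60 + 19×60 + 16×80 = 4500.

4500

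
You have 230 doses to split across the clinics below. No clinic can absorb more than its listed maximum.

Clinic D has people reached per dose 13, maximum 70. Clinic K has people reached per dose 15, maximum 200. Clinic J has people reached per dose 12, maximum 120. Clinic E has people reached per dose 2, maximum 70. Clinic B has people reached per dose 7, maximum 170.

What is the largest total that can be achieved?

3390

Order the clinics by people reached per dose: Clinic K 15 > Clinic D 13 > Clinic J 12 > Clinic B 7 > Clinic E 2.
Clinic K: +200 to 200 (cap) — 30 left.
Clinic D has room for 70 but only 30 remain, so it gets 30.
Total = 13×30 + 15×200 = 3390.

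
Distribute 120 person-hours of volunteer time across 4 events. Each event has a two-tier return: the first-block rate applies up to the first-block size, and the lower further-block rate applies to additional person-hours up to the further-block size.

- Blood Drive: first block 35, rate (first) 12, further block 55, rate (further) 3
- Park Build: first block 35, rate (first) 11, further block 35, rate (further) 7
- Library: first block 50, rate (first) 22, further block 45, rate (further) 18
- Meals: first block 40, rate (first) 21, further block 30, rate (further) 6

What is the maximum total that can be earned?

2480

Order all 8 blocks by rate: Library/T1 22 > Meals/T1 21 > Library/T2 18 > Blood Drive/T1 12 > Park Build/T1 11 > Park Build/T2 7 > Meals/T2 6 > Blood Drive/T2 3.
Fill Library T1 block (50 at 22) ; 70 left.
Fill Meals T1 block (40 at 21) ; 30 left.
Library T2 at 18: only 30 left, fill 30.
Total = 22×50 + 21×40 + 18×30 = 2480.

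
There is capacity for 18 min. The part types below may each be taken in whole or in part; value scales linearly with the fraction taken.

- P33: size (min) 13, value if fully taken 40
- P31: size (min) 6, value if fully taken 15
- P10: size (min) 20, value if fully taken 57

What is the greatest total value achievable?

54.25

Rank by value-to-size ratio: P33 40/13≈3.08, P10 57/20≈2.85, P31 15/6≈2.5.
P33: take in full, 13 min for value 40 → 5 left.
Only 5 min remain; take 5/20 of P10 for value 57×5/20 = 14.25.
Total value = 54.25.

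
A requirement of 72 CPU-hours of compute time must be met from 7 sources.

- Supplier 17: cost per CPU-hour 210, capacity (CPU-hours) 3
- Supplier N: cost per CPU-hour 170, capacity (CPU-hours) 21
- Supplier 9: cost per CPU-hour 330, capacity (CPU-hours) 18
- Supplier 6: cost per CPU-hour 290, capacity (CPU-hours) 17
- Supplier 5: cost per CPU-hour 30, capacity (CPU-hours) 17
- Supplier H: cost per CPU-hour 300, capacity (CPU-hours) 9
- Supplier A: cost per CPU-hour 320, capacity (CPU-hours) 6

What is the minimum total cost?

Cheapest first:
Take 17 from Supplier 5 at 30 → need 55 more.
Supplier N (170): use full 21 → 34 CPU-hours to go.
Supplier 17 at 210: take all 3 CPU-hours → 31 still needed.
Take 17 from Supplier 6 at 290 → need 14 more.
Supplier H at 300: take all 9 CPU-hours → 5 still needed.
Take 5 from Supplier A at 320 to finish.
Supplier 9: unused.
Cost = 17×30 + 21×170 + 3×210 + 17×290 + 9×300 + 5×320 = 13940.

13940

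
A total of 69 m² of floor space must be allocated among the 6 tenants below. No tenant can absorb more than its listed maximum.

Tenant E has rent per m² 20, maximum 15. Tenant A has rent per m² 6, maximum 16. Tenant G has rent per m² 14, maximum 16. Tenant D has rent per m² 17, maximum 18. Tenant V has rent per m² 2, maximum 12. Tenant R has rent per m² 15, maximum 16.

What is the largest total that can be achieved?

1094

Rank by rent per m²: Tenant E 20 > Tenant D 17 > Tenant R 15 > Tenant G 14 > Tenant A 6 > Tenant V 2.
Tenant E takes 15 to reach its cap of 15 → 54 left.
Tenant D takes 18 to reach its cap of 18 → 36 left.
Tenant R: +16 to 16 (cap) → 20 left.
Give Tenant G 16 to hit its cap of 16 → 4 left.
Only 4 left; Tenant A takes them to reach 4.
Total = 20×15 + 6×4 + 14×16 + 17×18 + 15×16 = 1094.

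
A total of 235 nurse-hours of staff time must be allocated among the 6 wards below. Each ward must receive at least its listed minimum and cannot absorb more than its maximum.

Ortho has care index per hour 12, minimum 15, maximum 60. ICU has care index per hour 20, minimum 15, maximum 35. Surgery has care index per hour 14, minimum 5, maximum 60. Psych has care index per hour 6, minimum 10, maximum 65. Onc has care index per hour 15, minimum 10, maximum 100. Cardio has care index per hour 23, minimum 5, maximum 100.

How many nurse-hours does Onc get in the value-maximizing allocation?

Meeting every minimum uses 15+15+5+10+10+5 = 60 nurse-hours, leaving 175.
Rank by care index per hour: Cardio 23 > ICU 20 > Onc 15 > Surgery 14 > Ortho 12 > Psych 6.
Cardio: +95 to 100 (cap) — 80 left.
ICU: +20 to 35 (cap) — 60 left.
Onc has room for 90 more but only 60 remain, so it gets 70.

70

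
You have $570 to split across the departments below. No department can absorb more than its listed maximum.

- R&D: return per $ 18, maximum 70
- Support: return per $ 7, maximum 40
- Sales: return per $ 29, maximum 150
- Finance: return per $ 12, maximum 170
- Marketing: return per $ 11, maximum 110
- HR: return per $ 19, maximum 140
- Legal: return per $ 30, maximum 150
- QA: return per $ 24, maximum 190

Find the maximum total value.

Highest return per $ first: Legal 30 > Sales 29 > QA 24 > HR 19 > R&D 18 > Finance 12 > Marketing 11 > Support 7.
Legal: +150 to 150 (cap) → 420 left.
Give Sales 150 to hit its cap of 150 → 270 left.
QA takes 190 to reach its cap of 190 → 80 left.
HR has room for 140 but only 80 remain, so it gets 80.
Total = 29×150 + 19×80 + 30×150 + 24×190 = 14930.

14930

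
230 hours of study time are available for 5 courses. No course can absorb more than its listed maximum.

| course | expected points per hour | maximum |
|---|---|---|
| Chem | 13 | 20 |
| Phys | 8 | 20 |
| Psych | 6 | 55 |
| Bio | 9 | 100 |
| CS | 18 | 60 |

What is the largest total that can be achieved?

2580

Rank by expected points per hour: CS 18 > Chem 13 > Bio 9 > Phys 8 > Psych 6.
CS: +60 to 60 (cap) — 170 left.
Chem: +20 to 20 (cap) — 150 left.
Bio takes 100 to reach its cap of 100 — 50 left.
Phys: +20 to 20 (cap) — 30 left.
Psych has room for 55 but only 30 remain, so it gets 30.
Total = 13×20 + 8×20 + 6×30 + 9×100 + 18×60 = 2580.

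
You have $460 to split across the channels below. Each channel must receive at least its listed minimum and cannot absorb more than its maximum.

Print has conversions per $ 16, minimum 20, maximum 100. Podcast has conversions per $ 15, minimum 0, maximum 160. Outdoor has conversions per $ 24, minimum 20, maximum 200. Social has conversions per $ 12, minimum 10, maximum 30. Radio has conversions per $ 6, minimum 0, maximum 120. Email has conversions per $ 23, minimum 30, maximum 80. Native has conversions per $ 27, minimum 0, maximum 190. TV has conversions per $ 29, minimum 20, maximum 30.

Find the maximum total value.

11450

Meeting every minimum uses 20+0+20+10+0+30+0+20 = 100 $, leaving 360.
Order the channels by conversions per $: TV 29 > Native 27 > Outdoor 24 > Email 23 > Print 16 > Podcast 15 > Social 12 > Radio 6.
Give TV 10 more to hit its cap of 30 — 350 left.
Give Native 190 more to hit its cap of 190 — 160 left.
Outdoor: +160 (room for 180) → 180. Pool exhausted.
Total = 16×20 + 24×180 + 12×10 + 23×30 + 27×190 + 29×30 = 11450.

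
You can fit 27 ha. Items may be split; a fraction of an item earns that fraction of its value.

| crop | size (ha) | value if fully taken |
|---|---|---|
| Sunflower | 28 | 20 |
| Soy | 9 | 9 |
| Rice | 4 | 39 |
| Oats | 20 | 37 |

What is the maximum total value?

79

Rank by value-to-size ratio: Rice 39/4≈9.75, Oats 37/20≈1.85, Soy 9/9≈1, Sunflower 20/28≈0.714.
Rice: take in full, 4 ha for value 39 → 23 left.
Take all of Oats (20 ha, value 37) → 3 ha left.
Only 3 ha remain; take 3/9 of Soy for value 9×3/9 = 3.
Total value = 79.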